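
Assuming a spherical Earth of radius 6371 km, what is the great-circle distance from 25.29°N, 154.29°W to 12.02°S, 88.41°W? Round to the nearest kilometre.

8250 km

Δλ = -88.41 − -154.29 = 65.88°.
Δφ = -12.02 − 25.29 = -37.31°.
a = sin²(Δφ/2) + cos φ₁ · cos φ₂ · sin²(Δλ/2) = 0.363792.
c = 2·atan2(√a, √(1−a)) = 1.29489 rad → d = 6371·c ≈ 8249.76 km.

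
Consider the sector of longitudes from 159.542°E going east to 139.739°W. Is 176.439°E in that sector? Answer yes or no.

Yes

Band width going east from +159.542° to -139.739°: ((-139.739 − 159.542) mod 360) = 60.719°.
Offset of +176.439° east of the west edge: ((176.439 − 159.542) mod 360) = 16.897°.
16.897° ≤ 60.719° ⇒ inside.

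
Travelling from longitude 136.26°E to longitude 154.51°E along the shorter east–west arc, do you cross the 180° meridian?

No

Signed shortest Δλ = ((154.51 − 136.26 + 180) mod 360) − 180 = 18.25°.
Going east by 18.25° from +136.26° reaches +154.51° without touching 180°.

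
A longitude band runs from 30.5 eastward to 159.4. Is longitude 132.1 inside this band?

Yes

Band width going east from +30.5° to +159.4°: ((159.4 − 30.5) mod 360) = 128.9°.
Offset of +132.1° east of the west edge: ((132.1 − 30.5) mod 360) = 101.6°.
101.6° ≤ 128.9° ⇒ inside.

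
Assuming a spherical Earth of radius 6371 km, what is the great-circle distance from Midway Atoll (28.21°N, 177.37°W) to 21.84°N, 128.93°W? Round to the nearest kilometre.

Δλ = -128.93 − -177.37 = 48.44°.
Δφ = 21.84 − 28.21 = -6.37°.
a = sin²(Δφ/2) + cos φ₁ · cos φ₂ · sin²(Δλ/2) = 0.140750.
c = 2·atan2(√a, √(1−a)) = 0.76915 rad → d = 6371·c ≈ 4900.28 km.

4900 km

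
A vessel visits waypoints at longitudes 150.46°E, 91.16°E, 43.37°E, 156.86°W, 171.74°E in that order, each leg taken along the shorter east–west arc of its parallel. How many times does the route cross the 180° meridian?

Leg 1: +150.46° → +91.16°, shortest Δλ = -59.3° (west) — does not cross 180°.
Leg 2: +91.16° → +43.37°, shortest Δλ = -47.79° (west) — does not cross 180°.
Leg 3: +43.37° → -156.86°, shortest Δλ = 159.77° (east) — crosses 180°.
Leg 4: -156.86° → +171.74°, shortest Δλ = -31.4° (west) — crosses 180°.
Total crossings: 2.

2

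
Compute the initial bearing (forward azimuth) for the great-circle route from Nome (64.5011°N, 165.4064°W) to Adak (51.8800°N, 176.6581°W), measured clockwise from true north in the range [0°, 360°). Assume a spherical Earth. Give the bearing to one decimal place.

210.1°

Δλ = -176.6581 − -165.4064 = -11.2517°.
θ = atan2( sin Δλ · cos φ₂ , cos φ₁ · sin φ₂ − sin φ₁ · cos φ₂ · cos Δλ )
  = atan2(-0.12045, -0.20779) = -149.901° → normalised to [0°, 360°): 210.099°.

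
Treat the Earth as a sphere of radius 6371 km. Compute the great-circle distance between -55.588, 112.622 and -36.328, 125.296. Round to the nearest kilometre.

2346 km

Δλ = 125.296 − 112.622 = 12.674°.
Δφ = -36.328 − -55.588 = 19.260°.
a = sin²(Δφ/2) + cos φ₁ · cos φ₂ · sin²(Δλ/2) = 0.033531.
c = 2·atan2(√a, √(1−a)) = 0.36831 rad → d = 6371·c ≈ 2346.49 km.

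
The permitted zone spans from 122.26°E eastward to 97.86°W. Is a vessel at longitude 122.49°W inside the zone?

Band width going east from +122.26° to -97.86°: ((-97.86 − 122.26) mod 360) = 139.88°.
Offset of -122.49° east of the west edge: ((-122.49 − 122.26) mod 360) = 115.25°.
115.25° ≤ 139.88° ⇒ inside.

Yes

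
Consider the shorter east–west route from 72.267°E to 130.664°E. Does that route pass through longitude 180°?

No

Signed shortest Δλ = ((130.664 − 72.267 + 180) mod 360) − 180 = 58.397°.
Going east by 58.397° from +72.267° reaches +130.664° without touching 180°.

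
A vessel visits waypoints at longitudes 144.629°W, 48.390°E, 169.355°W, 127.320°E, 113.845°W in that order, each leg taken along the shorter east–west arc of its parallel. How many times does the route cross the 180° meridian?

Leg 1: -144.629° → +48.390°, shortest Δλ = -166.981° (west) — crosses 180°.
Leg 2: +48.390° → -169.355°, shortest Δλ = 142.255° (east) — crosses 180°.
Leg 3: -169.355° → +127.320°, shortest Δλ = -63.325° (west) — crosses 180°.
Leg 4: +127.320° → -113.845°, shortest Δλ = 118.835° (east) — crosses 180°.
Total crossings: 4.

4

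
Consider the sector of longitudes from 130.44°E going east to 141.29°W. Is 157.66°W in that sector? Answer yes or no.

Yes

Band width going east from +130.44° to -141.29°: ((-141.29 − 130.44) mod 360) = 88.27°.
Offset of -157.66° east of the west edge: ((-157.66 − 130.44) mod 360) = 71.90°.
71.90° ≤ 88.27° ⇒ inside.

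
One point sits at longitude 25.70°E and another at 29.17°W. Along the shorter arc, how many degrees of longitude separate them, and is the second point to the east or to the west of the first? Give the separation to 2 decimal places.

Raw difference: -29.17 − 25.70 = -54.87°.
Normalise into (−180°, 180°]: -54.87° stays -54.87°.
Negative ⇒ the second point lies to the west; separation 54.87°.

54.87° west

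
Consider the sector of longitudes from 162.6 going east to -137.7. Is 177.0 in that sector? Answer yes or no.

Band width going east from +162.6° to -137.7°: ((-137.7 − 162.6) mod 360) = 59.7°.
Offset of +177.0° east of the west edge: ((177.0 − 162.6) mod 360) = 14.4°.
14.4° ≤ 59.7° ⇒ inside.

Yes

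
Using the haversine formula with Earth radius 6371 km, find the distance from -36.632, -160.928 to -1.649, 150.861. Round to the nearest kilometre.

6284 km

Δλ = 150.861 − -160.928 = 311.789°; wrapped into (−180°, 180°]: -48.211°.
Δφ = -1.649 − -36.632 = 34.983°.
a = sin²(Δφ/2) + cos φ₁ · cos φ₂ · sin²(Δλ/2) = 0.224142.
c = 2·atan2(√a, √(1−a)) = 0.98638 rad → d = 6371·c ≈ 6284.20 km.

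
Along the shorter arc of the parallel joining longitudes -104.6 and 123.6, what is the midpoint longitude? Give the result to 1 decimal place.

Signed shortest Δλ from -104.6° to +123.6° is -131.8°.
Midpoint longitude = -104.6° + (-131.8°)/2 = -104.6° − 65.9° = -170.5°.
(The naïve average (-104.6 + +123.6)/2 = 9.5° is on the wrong side of the globe.)

-170.5°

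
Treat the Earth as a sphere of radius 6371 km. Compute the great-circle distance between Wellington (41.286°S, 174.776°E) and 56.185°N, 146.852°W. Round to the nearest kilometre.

11423 km

Δλ = -146.852 − 174.776 = -321.628°; wrapped into (−180°, 180°]: 38.372°.
Δφ = 56.185 − -41.286 = 97.471°.
a = sin²(Δφ/2) + cos φ₁ · cos φ₂ · sin²(Δλ/2) = 0.610176.
c = 2·atan2(√a, √(1−a)) = 1.79297 rad → d = 6371·c ≈ 11423.02 km.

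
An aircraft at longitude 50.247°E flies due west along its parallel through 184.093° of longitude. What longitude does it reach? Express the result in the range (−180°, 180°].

Start at +50.247°; shift −184.093° → -133.846°.
-133.846° already lies in (−180°, 180°].

133.846°W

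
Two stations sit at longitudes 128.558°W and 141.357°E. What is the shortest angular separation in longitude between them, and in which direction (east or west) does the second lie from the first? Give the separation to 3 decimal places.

Raw difference: 141.357 − -128.558 = 269.915°.
Normalise into (−180°, 180°]: 269.915° − 360° = -90.085°.
Negative ⇒ the second point lies to the west; separation 90.085°.

90.085° west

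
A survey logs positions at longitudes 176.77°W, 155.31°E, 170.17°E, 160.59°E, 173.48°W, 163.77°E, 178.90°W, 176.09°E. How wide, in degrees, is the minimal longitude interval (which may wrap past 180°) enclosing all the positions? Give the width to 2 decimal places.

Sort the longitudes: -178.90°, -176.77°, -173.48°, +155.31°, +160.59°, +163.77°, +170.17°, +176.09°.
Eastward gaps between consecutive values (wrapping around): 2.13°, 3.29°, 328.79°, 5.28°, 3.18°, 6.40°, 5.92°, 5.01°.
Largest gap = 328.79° ⇒ minimal covering band is its complement: 360° − 328.79° = 31.21°.
Band runs from +155.31° eastward to -173.48°, crossing the antimeridian.

31.21°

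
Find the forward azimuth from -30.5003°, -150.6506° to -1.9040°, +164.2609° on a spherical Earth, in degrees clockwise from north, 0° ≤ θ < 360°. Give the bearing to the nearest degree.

295°

Δλ = 164.2609 − -150.6506 = 314.9115°; wrapped into (−180°, 180°]: -45.0885°.
θ = atan2( sin Δλ · cos φ₂ , cos φ₁ · sin φ₂ − sin φ₁ · cos φ₂ · cos Δλ )
  = atan2(-0.70781, 0.32951) = -65.037° → normalised to [0°, 360°): 294.963°.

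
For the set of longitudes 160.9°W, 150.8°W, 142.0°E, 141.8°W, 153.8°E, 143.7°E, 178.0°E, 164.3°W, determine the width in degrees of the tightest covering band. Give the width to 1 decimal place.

Sort the longitudes: -164.3°, -160.9°, -150.8°, -141.8°, +142.0°, +143.7°, +153.8°, +178.0°.
Eastward gaps between consecutive values (wrapping around): 3.4°, 10.1°, 9.0°, 283.8°, 1.7°, 10.1°, 24.2°, 17.7°.
Largest gap = 283.8° ⇒ minimal covering band is its complement: 360° − 283.8° = 76.2°.
Band runs from +142.0° eastward to -141.8°, crossing the antimeridian.

76.2°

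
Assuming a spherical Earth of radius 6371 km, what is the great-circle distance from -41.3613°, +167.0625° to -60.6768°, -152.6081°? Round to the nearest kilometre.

3457 km

Δλ = -152.6081 − 167.0625 = -319.6706°; wrapped into (−180°, 180°]: 40.3294°.
Δφ = -60.6768 − -41.3613 = -19.3155°.
a = sin²(Δφ/2) + cos φ₁ · cos φ₂ · sin²(Δλ/2) = 0.071824.
c = 2·atan2(√a, √(1−a)) = 0.54263 rad → d = 6371·c ≈ 3457.11 km.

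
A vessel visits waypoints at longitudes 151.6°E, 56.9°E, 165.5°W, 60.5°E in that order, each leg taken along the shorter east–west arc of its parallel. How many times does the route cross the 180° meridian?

2

Leg 1: +151.6° → +56.9°, shortest Δλ = -94.7° (west) — does not cross 180°.
Leg 2: +56.9° → -165.5°, shortest Δλ = 137.6° (east) — crosses 180°.
Leg 3: -165.5° → +60.5°, shortest Δλ = -134.0° (west) — crosses 180°.
Total crossings: 2.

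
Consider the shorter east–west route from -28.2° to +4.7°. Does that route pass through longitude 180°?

No

Signed shortest Δλ = ((4.7 − -28.2 + 180) mod 360) − 180 = 32.9°.
Going east by 32.9° from -28.2° reaches +4.7° without touching 180°.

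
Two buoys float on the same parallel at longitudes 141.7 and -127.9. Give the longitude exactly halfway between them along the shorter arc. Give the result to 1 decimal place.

Signed shortest Δλ from +141.7° to -127.9° is +90.4°.
Midpoint longitude = +141.7° + (+90.4°)/2 = +141.7° + 45.2° = +186.9°.
Normalise into (−180°, 180°]: -173.1°.
(The naïve average (+141.7 + -127.9)/2 = 6.9° is on the wrong side of the globe.)

-173.1°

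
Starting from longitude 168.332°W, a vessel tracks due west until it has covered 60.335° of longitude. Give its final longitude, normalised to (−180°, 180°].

Start at -168.332°; shift −60.335° → -228.667°.
-228.667° lies outside (−180°, 180°]; add 360° → +131.333°.

131.333°E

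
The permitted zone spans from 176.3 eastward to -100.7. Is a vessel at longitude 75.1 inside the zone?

No

Band width going east from +176.3° to -100.7°: ((-100.7 − 176.3) mod 360) = 83.0°.
Offset of +75.1° east of the west edge: ((75.1 − 176.3) mod 360) = 258.8°.
258.8° > 83.0° ⇒ outside.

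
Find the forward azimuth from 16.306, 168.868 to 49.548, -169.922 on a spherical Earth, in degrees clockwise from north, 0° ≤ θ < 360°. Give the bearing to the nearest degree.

Δλ = -169.922 − 168.868 = -338.790°; wrapped into (−180°, 180°]: 21.210°.
θ = atan2( sin Δλ · cos φ₂ , cos φ₁ · sin φ₂ − sin φ₁ · cos φ₂ · cos Δλ )
  = atan2(0.23473, 0.56052) = 22.723° → normalised to [0°, 360°): 22.723°.

23°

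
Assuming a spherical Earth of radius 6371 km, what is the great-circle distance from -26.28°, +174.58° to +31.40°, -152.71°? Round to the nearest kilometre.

Δλ = -152.71 − 174.58 = -327.29°; wrapped into (−180°, 180°]: 32.71°.
Δφ = 31.40 − -26.28 = 57.68°.
a = sin²(Δφ/2) + cos φ₁ · cos φ₂ · sin²(Δλ/2) = 0.293361.
c = 2·atan2(√a, √(1−a)) = 1.14474 rad → d = 6371·c ≈ 7293.17 km.

7293 km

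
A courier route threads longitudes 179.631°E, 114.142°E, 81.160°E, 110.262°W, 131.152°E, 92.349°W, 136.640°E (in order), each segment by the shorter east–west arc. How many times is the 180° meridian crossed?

4

Leg 1: +179.631° → +114.142°, shortest Δλ = -65.489° (west) — does not cross 180°.
Leg 2: +114.142° → +81.160°, shortest Δλ = -32.982° (west) — does not cross 180°.
Leg 3: +81.160° → -110.262°, shortest Δλ = 168.578° (east) — crosses 180°.
Leg 4: -110.262° → +131.152°, shortest Δλ = -118.586° (west) — crosses 180°.
Leg 5: +131.152° → -92.349°, shortest Δλ = 136.499° (east) — crosses 180°.
Leg 6: -92.349° → +136.640°, shortest Δλ = -131.011° (west) — crosses 180°.
Total crossings: 4.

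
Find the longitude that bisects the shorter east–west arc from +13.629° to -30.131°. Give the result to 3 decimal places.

Signed shortest Δλ from +13.629° to -30.131° is -43.760°.
Midpoint longitude = +13.629° + (-43.760°)/2 = +13.629° − 21.880° = -8.251°.

-8.251°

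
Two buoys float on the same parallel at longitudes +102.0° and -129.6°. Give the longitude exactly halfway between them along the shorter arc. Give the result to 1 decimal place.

+166.2°

Signed shortest Δλ from +102.0° to -129.6° is +128.4°.
Midpoint longitude = +102.0° + (+128.4°)/2 = +102.0° + 64.2° = +166.2°.
(The naïve average (+102.0 + -129.6)/2 = -13.8° is on the wrong side of the globe.)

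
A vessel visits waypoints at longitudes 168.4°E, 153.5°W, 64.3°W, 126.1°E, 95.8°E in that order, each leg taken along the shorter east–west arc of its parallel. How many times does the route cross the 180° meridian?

Leg 1: +168.4° → -153.5°, shortest Δλ = 38.1° (east) — crosses 180°.
Leg 2: -153.5° → -64.3°, shortest Δλ = 89.2° (east) — does not cross 180°.
Leg 3: -64.3° → +126.1°, shortest Δλ = -169.6° (west) — crosses 180°.
Leg 4: +126.1° → +95.8°, shortest Δλ = -30.3° (west) — does not cross 180°.
Total crossings: 2.

2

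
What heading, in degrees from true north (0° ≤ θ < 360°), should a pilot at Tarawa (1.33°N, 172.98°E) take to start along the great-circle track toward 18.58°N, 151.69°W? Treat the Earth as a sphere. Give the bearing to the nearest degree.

61°

Δλ = -151.69 − 172.98 = -324.67°; wrapped into (−180°, 180°]: 35.33°.
θ = atan2( sin Δλ · cos φ₂ , cos φ₁ · sin φ₂ − sin φ₁ · cos φ₂ · cos Δλ )
  = atan2(0.54814, 0.30059) = 61.260° → normalised to [0°, 360°): 61.260°.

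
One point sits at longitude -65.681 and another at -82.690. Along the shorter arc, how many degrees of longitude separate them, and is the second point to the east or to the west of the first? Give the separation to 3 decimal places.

Raw difference: -82.690 − -65.681 = -17.009°.
Normalise into (−180°, 180°]: -17.009° stays -17.009°.
Negative ⇒ the second point lies to the west; separation 17.009°.

17.009° west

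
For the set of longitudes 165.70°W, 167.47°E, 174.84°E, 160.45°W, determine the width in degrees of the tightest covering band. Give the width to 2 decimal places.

32.08°

Sort the longitudes: -165.70°, -160.45°, +167.47°, +174.84°.
Eastward gaps between consecutive values (wrapping around): 5.25°, 327.92°, 7.37°, 19.46°.
Largest gap = 327.92° ⇒ minimal covering band is its complement: 360° − 327.92° = 32.08°.
Band runs from +167.47° eastward to -160.45°, crossing the antimeridian.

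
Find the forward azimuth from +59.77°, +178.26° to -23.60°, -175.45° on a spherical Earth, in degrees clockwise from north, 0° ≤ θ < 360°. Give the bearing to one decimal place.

Δλ = -175.45 − 178.26 = -353.71°; wrapped into (−180°, 180°]: 6.29°.
θ = atan2( sin Δλ · cos φ₂ , cos φ₁ · sin φ₂ − sin φ₁ · cos φ₂ · cos Δλ )
  = atan2(0.10040, -0.98855) = 174.201° → normalised to [0°, 360°): 174.201°.

174.2°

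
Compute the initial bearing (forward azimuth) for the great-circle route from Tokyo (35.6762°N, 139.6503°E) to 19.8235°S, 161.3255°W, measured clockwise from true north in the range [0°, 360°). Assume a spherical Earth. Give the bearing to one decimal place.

124.7°

Δλ = -161.3255 − 139.6503 = -300.9758°; wrapped into (−180°, 180°]: 59.0242°.
θ = atan2( sin Δλ · cos φ₂ , cos φ₁ · sin φ₂ − sin φ₁ · cos φ₂ · cos Δλ )
  = atan2(0.80658, -0.55785) = 124.669° → normalised to [0°, 360°): 124.669°.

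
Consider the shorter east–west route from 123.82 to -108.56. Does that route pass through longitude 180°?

Naïve |-108.56 − 123.82| = 232.38° > 180°, so the shorter arc goes the other way round — across 180°.
Signed shortest Δλ = ((-108.56 − 123.82 + 180) mod 360) − 180 = 127.62°.
Going east by 127.62° from +123.82° passes through 180° before reaching -108.56°.

Yes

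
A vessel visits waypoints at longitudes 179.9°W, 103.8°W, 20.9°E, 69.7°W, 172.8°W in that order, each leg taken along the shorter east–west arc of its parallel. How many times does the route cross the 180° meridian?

0

Leg 1: -179.9° → -103.8°, shortest Δλ = 76.1° (east) — does not cross 180°.
Leg 2: -103.8° → +20.9°, shortest Δλ = 124.7° (east) — does not cross 180°.
Leg 3: +20.9° → -69.7°, shortest Δλ = -90.6° (west) — does not cross 180°.
Leg 4: -69.7° → -172.8°, shortest Δλ = -103.1° (west) — does not cross 180°.
Total crossings: 0.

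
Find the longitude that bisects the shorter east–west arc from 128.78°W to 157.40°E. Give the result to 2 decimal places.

165.69°W

Signed shortest Δλ from -128.78° to +157.40° is -73.82°.
Midpoint longitude = -128.78° + (-73.82°)/2 = -128.78° − 36.91° = -165.69°.
(The naïve average (-128.78 + +157.40)/2 = 14.31° is on the wrong side of the globe.)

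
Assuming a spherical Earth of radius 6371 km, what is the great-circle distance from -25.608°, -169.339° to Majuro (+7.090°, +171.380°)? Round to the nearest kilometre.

4191 km

Δλ = 171.380 − -169.339 = 340.719°; wrapped into (−180°, 180°]: -19.281°.
Δφ = 7.090 − -25.608 = 32.698°.
a = sin²(Δφ/2) + cos φ₁ · cos φ₂ · sin²(Δλ/2) = 0.104332.
c = 2·atan2(√a, √(1−a)) = 0.65780 rad → d = 6371·c ≈ 4190.87 km.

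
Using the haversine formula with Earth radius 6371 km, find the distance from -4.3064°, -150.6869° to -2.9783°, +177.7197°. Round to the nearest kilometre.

3509 km

Δλ = 177.7197 − -150.6869 = 328.4066°; wrapped into (−180°, 180°]: -31.5934°.
Δφ = -2.9783 − -4.3064 = 1.3281°.
a = sin²(Δφ/2) + cos φ₁ · cos φ₂ · sin²(Δλ/2) = 0.073932.
c = 2·atan2(√a, √(1−a)) = 0.55074 rad → d = 6371·c ≈ 3508.77 km.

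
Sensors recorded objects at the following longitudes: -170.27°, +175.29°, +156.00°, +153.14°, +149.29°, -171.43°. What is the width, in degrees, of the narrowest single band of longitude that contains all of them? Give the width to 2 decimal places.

40.44°

Sort the longitudes: -171.43°, -170.27°, +149.29°, +153.14°, +156.00°, +175.29°.
Eastward gaps between consecutive values (wrapping around): 1.16°, 319.56°, 3.85°, 2.86°, 19.29°, 13.28°.
Largest gap = 319.56° ⇒ minimal covering band is its complement: 360° − 319.56° = 40.44°.
Band runs from +149.29° eastward to -170.27°, crossing the antimeridian.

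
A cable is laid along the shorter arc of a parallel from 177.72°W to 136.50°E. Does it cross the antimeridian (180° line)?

Yes

Naïve |136.50 − -177.72| = 314.22° > 180°, so the shorter arc goes the other way round — across 180°.
Signed shortest Δλ = ((136.50 − -177.72 + 180) mod 360) − 180 = -45.78°.
Going west by 45.78° from -177.72° passes through 180° before reaching +136.50°.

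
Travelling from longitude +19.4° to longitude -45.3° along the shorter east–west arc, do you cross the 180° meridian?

No

Signed shortest Δλ = ((-45.3 − 19.4 + 180) mod 360) − 180 = -64.7°.
Going west by 64.7° from +19.4° reaches -45.3° without touching 180°.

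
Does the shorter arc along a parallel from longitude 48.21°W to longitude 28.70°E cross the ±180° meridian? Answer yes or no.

Signed shortest Δλ = ((28.70 − -48.21 + 180) mod 360) − 180 = 76.91°.
Going east by 76.91° from -48.21° reaches +28.70° without touching 180°.

No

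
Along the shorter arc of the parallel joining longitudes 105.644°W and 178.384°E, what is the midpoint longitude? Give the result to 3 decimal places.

143.630°W

Signed shortest Δλ from -105.644° to +178.384° is -75.972°.
Midpoint longitude = -105.644° + (-75.972°)/2 = -105.644° − 37.986° = -143.630°.
(The naïve average (-105.644 + +178.384)/2 = 36.37° is on the wrong side of the globe.)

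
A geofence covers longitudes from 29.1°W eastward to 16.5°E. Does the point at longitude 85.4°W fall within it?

No

Band width going east from -29.1° to +16.5°: ((16.5 − -29.1) mod 360) = 45.6°.
Offset of -85.4° east of the west edge: ((-85.4 − -29.1) mod 360) = 303.7°.
303.7° > 45.6° ⇒ outside.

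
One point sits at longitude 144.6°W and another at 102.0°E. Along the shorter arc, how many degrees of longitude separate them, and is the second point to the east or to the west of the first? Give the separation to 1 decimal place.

Raw difference: 102.0 − -144.6 = 246.6°.
Normalise into (−180°, 180°]: 246.6° − 360° = -113.4°.
Negative ⇒ the second point lies to the west; separation 113.4°.

113.4° west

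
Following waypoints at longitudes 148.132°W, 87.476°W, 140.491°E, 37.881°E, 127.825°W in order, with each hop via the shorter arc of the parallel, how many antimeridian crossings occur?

Leg 1: -148.132° → -87.476°, shortest Δλ = 60.656° (east) — does not cross 180°.
Leg 2: -87.476° → +140.491°, shortest Δλ = -132.033° (west) — crosses 180°.
Leg 3: +140.491° → +37.881°, shortest Δλ = -102.61° (west) — does not cross 180°.
Leg 4: +37.881° → -127.825°, shortest Δλ = -165.706° (west) — does not cross 180°.
Total crossings: 1.

1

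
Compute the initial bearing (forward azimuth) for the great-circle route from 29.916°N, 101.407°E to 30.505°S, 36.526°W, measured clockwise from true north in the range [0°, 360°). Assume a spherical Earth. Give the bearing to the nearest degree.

Δλ = -36.526 − 101.407 = -137.933°.
θ = atan2( sin Δλ · cos φ₂ , cos φ₁ · sin φ₂ − sin φ₁ · cos φ₂ · cos Δλ )
  = atan2(-0.57726, -0.12099) = -101.837° → normalised to [0°, 360°): 258.163°.

258°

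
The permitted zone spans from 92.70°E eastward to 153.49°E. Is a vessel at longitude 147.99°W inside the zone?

Band width going east from +92.70° to +153.49°: ((153.49 − 92.70) mod 360) = 60.79°.
Offset of -147.99° east of the west edge: ((-147.99 − 92.70) mod 360) = 119.31°.
119.31° > 60.79° ⇒ outside.

No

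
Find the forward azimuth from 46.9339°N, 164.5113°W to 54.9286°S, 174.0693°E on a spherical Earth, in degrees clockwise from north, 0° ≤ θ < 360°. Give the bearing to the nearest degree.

Δλ = 174.0693 − -164.5113 = 338.5806°; wrapped into (−180°, 180°]: -21.4194°.
θ = atan2( sin Δλ · cos φ₂ , cos φ₁ · sin φ₂ − sin φ₁ · cos φ₂ · cos Δλ )
  = atan2(-0.20984, -0.94965) = -167.540° → normalised to [0°, 360°): 192.460°.

192°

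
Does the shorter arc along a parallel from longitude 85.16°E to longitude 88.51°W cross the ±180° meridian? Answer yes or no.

No

Signed shortest Δλ = ((-88.51 − 85.16 + 180) mod 360) − 180 = -173.67°.
Going west by 173.67° from +85.16° reaches -88.51° without touching 180°.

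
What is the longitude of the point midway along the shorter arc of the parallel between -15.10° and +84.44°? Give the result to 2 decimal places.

Signed shortest Δλ from -15.10° to +84.44° is +99.54°.
Midpoint longitude = -15.10° + (+99.54°)/2 = -15.10° + 49.77° = +34.67°.

+34.67°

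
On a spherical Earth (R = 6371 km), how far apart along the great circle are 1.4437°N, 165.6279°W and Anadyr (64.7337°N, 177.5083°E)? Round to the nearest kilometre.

7168 km

Δλ = 177.5083 − -165.6279 = 343.1362°; wrapped into (−180°, 180°]: -16.8638°.
Δφ = 64.7337 − 1.4437 = 63.2900°.
a = sin²(Δφ/2) + cos φ₁ · cos φ₂ · sin²(Δλ/2) = 0.284437.
c = 2·atan2(√a, √(1−a)) = 1.12506 rad → d = 6371·c ≈ 7167.73 km.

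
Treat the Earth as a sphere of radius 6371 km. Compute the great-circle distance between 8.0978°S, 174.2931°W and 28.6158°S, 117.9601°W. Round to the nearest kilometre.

6303 km

Δλ = -117.9601 − -174.2931 = 56.3330°.
Δφ = -28.6158 − -8.0978 = -20.5180°.
a = sin²(Δφ/2) + cos φ₁ · cos φ₂ · sin²(Δλ/2) = 0.225369.
c = 2·atan2(√a, √(1−a)) = 0.98932 rad → d = 6371·c ≈ 6302.93 km.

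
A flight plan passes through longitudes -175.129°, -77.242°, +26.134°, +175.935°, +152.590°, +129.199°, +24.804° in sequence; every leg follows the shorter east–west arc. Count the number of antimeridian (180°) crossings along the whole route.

0

Leg 1: -175.129° → -77.242°, shortest Δλ = 97.887° (east) — does not cross 180°.
Leg 2: -77.242° → +26.134°, shortest Δλ = 103.376° (east) — does not cross 180°.
Leg 3: +26.134° → +175.935°, shortest Δλ = 149.801° (east) — does not cross 180°.
Leg 4: +175.935° → +152.590°, shortest Δλ = -23.345° (west) — does not cross 180°.
Leg 5: +152.590° → +129.199°, shortest Δλ = -23.391° (west) — does not cross 180°.
Leg 6: +129.199° → +24.804°, shortest Δλ = -104.395° (west) — does not cross 180°.
Total crossings: 0.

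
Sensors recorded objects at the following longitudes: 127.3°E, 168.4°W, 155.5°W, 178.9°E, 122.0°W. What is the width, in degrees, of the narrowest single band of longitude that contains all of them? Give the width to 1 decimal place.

Sort the longitudes: -168.4°, -155.5°, -122.0°, +127.3°, +178.9°.
Eastward gaps between consecutive values (wrapping around): 12.9°, 33.5°, 249.3°, 51.6°, 12.7°.
Largest gap = 249.3° ⇒ minimal covering band is its complement: 360° − 249.3° = 110.7°.
Band runs from +127.3° eastward to -122.0°, crossing the antimeridian.

110.7°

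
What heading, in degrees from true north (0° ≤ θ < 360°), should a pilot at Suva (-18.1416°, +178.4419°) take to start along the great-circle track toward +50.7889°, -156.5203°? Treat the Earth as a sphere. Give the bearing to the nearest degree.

Δλ = -156.5203 − 178.4419 = -334.9622°; wrapped into (−180°, 180°]: 25.0378°.
θ = atan2( sin Δλ · cos φ₂ , cos φ₁ · sin φ₂ − sin φ₁ · cos φ₂ · cos Δλ )
  = atan2(0.26755, 0.91465) = 16.305° → normalised to [0°, 360°): 16.305°.

16°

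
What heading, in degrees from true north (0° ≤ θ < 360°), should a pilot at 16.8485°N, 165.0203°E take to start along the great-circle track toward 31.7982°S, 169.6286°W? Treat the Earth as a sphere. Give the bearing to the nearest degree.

153°

Δλ = -169.6286 − 165.0203 = -334.6489°; wrapped into (−180°, 180°]: 25.3511°.
θ = atan2( sin Δλ · cos φ₂ , cos φ₁ · sin φ₂ − sin φ₁ · cos φ₂ · cos Δλ )
  = atan2(0.36390, -0.72693) = 153.407° → normalised to [0°, 360°): 153.407°.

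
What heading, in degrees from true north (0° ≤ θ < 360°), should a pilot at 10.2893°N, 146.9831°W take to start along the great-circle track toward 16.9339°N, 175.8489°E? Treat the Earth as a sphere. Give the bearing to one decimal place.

Δλ = 175.8489 − -146.9831 = 322.8320°; wrapped into (−180°, 180°]: -37.1680°.
θ = atan2( sin Δλ · cos φ₂ , cos φ₁ · sin φ₂ − sin φ₁ · cos φ₂ · cos Δλ )
  = atan2(-0.57796, 0.15042) = -75.412° → normalised to [0°, 360°): 284.588°.

284.6°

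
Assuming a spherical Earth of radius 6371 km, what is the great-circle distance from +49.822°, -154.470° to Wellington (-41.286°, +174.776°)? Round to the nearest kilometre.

10566 km

Δλ = 174.776 − -154.470 = 329.246°; wrapped into (−180°, 180°]: -30.754°.
Δφ = -41.286 − 49.822 = -91.108°.
a = sin²(Δφ/2) + cos φ₁ · cos φ₂ · sin²(Δλ/2) = 0.543757.
c = 2·atan2(√a, √(1−a)) = 1.65842 rad → d = 6371·c ≈ 10565.80 km.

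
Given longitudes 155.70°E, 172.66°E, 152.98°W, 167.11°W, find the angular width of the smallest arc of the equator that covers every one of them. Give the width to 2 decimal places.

Sort the longitudes: -167.11°, -152.98°, +155.70°, +172.66°.
Eastward gaps between consecutive values (wrapping around): 14.13°, 308.68°, 16.96°, 20.23°.
Largest gap = 308.68° ⇒ minimal covering band is its complement: 360° − 308.68° = 51.32°.
Band runs from +155.70° eastward to -152.98°, crossing the antimeridian.

51.32°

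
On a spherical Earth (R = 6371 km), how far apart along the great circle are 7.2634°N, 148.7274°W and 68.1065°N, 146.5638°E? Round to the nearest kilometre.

8230 km

Δλ = 146.5638 − -148.7274 = 295.2912°; wrapped into (−180°, 180°]: -64.7088°.
Δφ = 68.1065 − 7.2634 = 60.8431°.
a = sin²(Δφ/2) + cos φ₁ · cos φ₂ · sin²(Δλ/2) = 0.362332.
c = 2·atan2(√a, √(1−a)) = 1.29186 rad → d = 6371·c ≈ 8230.42 km.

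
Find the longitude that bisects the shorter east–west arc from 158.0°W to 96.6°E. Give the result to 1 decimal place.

149.3°E

Signed shortest Δλ from -158.0° to +96.6° is -105.4°.
Midpoint longitude = -158.0° + (-105.4°)/2 = -158.0° − 52.7° = -210.7°.
Normalise into (−180°, 180°]: +149.3°.
(The naïve average (-158.0 + +96.6)/2 = -30.7° is on the wrong side of the globe.)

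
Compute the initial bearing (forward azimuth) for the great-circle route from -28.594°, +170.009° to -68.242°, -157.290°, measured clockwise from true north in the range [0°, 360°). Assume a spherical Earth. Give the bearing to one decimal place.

163.3°

Δλ = -157.290 − 170.009 = -327.299°; wrapped into (−180°, 180°]: 32.701°.
θ = atan2( sin Δλ · cos φ₂ , cos φ₁ · sin φ₂ − sin φ₁ · cos φ₂ · cos Δλ )
  = atan2(0.20027, -0.66619) = 163.268° → normalised to [0°, 360°): 163.268°.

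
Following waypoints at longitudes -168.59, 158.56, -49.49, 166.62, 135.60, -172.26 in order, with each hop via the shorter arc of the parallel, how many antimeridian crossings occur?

4

Leg 1: -168.59° → +158.56°, shortest Δλ = -32.85° (west) — crosses 180°.
Leg 2: +158.56° → -49.49°, shortest Δλ = 151.95° (east) — crosses 180°.
Leg 3: -49.49° → +166.62°, shortest Δλ = -143.89° (west) — crosses 180°.
Leg 4: +166.62° → +135.60°, shortest Δλ = -31.02° (west) — does not cross 180°.
Leg 5: +135.60° → -172.26°, shortest Δλ = 52.14° (east) — crosses 180°.
Total crossings: 4.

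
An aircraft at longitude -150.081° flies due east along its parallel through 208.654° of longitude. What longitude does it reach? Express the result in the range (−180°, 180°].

Start at -150.081°; shift +208.654° → +58.573°.
+58.573° already lies in (−180°, 180°].

+58.573°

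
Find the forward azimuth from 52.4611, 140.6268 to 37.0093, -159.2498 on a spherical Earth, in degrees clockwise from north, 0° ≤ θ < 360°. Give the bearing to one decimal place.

85.8°

Δλ = -159.2498 − 140.6268 = -299.8766°; wrapped into (−180°, 180°]: 60.1234°.
θ = atan2( sin Δλ · cos φ₂ , cos φ₁ · sin φ₂ − sin φ₁ · cos φ₂ · cos Δλ )
  = atan2(0.69241, 0.05135) = 85.759° → normalised to [0°, 360°): 85.759°.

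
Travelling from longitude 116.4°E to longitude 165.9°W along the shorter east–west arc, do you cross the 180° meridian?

Naïve |-165.9 − 116.4| = 282.3° > 180°, so the shorter arc goes the other way round — across 180°.
Signed shortest Δλ = ((-165.9 − 116.4 + 180) mod 360) − 180 = 77.7°.
Going east by 77.7° from +116.4° passes through 180° before reaching -165.9°.

Yes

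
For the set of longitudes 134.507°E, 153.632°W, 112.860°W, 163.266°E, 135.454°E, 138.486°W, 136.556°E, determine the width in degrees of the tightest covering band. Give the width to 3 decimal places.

112.633°

Sort the longitudes: -153.632°, -138.486°, -112.860°, +134.507°, +135.454°, +136.556°, +163.266°.
Eastward gaps between consecutive values (wrapping around): 15.146°, 25.626°, 247.367°, 0.947°, 1.102°, 26.710°, 43.102°.
Largest gap = 247.367° ⇒ minimal covering band is its complement: 360° − 247.367° = 112.633°.
Band runs from +134.507° eastward to -112.860°, crossing the antimeridian.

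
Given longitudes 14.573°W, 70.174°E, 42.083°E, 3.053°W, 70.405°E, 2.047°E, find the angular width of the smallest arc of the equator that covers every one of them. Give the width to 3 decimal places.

Sort the longitudes: -14.573°, -3.053°, +2.047°, +42.083°, +70.174°, +70.405°.
Eastward gaps between consecutive values (wrapping around): 11.520°, 5.100°, 40.036°, 28.091°, 0.231°, 275.022°.
Largest gap = 275.022° ⇒ minimal covering band is its complement: 360° − 275.022° = 84.978°.
Band runs from -14.573° eastward to +70.405°.

84.978°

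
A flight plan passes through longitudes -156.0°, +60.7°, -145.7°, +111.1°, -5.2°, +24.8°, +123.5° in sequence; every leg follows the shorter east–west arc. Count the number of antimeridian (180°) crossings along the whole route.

Leg 1: -156.0° → +60.7°, shortest Δλ = -143.3° (west) — crosses 180°.
Leg 2: +60.7° → -145.7°, shortest Δλ = 153.6° (east) — crosses 180°.
Leg 3: -145.7° → +111.1°, shortest Δλ = -103.2° (west) — crosses 180°.
Leg 4: +111.1° → -5.2°, shortest Δλ = -116.3° (west) — does not cross 180°.
Leg 5: -5.2° → +24.8°, shortest Δλ = 30.0° (east) — does not cross 180°.
Leg 6: +24.8° → +123.5°, shortest Δλ = 98.7° (east) — does not cross 180°.
Total crossings: 3.

3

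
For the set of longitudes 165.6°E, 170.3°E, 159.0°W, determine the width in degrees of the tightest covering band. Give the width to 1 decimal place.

Sort the longitudes: -159.0°, +165.6°, +170.3°.
Eastward gaps between consecutive values (wrapping around): 324.6°, 4.7°, 30.7°.
Largest gap = 324.6° ⇒ minimal covering band is its complement: 360° − 324.6° = 35.4°.
Band runs from +165.6° eastward to -159.0°, crossing the antimeridian.

35.4°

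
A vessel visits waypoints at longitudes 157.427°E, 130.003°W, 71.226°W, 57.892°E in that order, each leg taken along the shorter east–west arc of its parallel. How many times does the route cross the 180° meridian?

1

Leg 1: +157.427° → -130.003°, shortest Δλ = 72.57° (east) — crosses 180°.
Leg 2: -130.003° → -71.226°, shortest Δλ = 58.777° (east) — does not cross 180°.
Leg 3: -71.226° → +57.892°, shortest Δλ = 129.118° (east) — does not cross 180°.
Total crossings: 1.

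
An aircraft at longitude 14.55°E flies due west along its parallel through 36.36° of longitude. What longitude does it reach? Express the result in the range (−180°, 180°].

21.81°W

Start at +14.55°; shift −36.36° → -21.81°.
-21.81° already lies in (−180°, 180°].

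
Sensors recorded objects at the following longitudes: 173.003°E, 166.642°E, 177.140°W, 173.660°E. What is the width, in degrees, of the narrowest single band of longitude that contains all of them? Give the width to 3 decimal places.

16.218°

Sort the longitudes: -177.140°, +166.642°, +173.003°, +173.660°.
Eastward gaps between consecutive values (wrapping around): 343.782°, 6.361°, 0.657°, 9.200°.
Largest gap = 343.782° ⇒ minimal covering band is its complement: 360° − 343.782° = 16.218°.
Band runs from +166.642° eastward to -177.140°, crossing the antimeridian.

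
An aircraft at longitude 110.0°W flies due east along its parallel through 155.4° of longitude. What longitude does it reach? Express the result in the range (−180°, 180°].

Start at -110.0°; shift +155.4° → +45.4°.
+45.4° already lies in (−180°, 180°].

45.4°E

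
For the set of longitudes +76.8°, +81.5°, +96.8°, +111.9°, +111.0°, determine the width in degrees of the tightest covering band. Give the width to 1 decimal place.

35.1°

Sort the longitudes: +76.8°, +81.5°, +96.8°, +111.0°, +111.9°.
Eastward gaps between consecutive values (wrapping around): 4.7°, 15.3°, 14.2°, 0.9°, 324.9°.
Largest gap = 324.9° ⇒ minimal covering band is its complement: 360° − 324.9° = 35.1°.
Band runs from +76.8° eastward to +111.9°.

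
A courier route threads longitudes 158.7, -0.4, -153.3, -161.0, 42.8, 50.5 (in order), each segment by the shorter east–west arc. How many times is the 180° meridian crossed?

Leg 1: +158.7° → -0.4°, shortest Δλ = -159.1° (west) — does not cross 180°.
Leg 2: -0.4° → -153.3°, shortest Δλ = -152.9° (west) — does not cross 180°.
Leg 3: -153.3° → -161.0°, shortest Δλ = -7.7° (west) — does not cross 180°.
Leg 4: -161.0° → +42.8°, shortest Δλ = -156.2° (west) — crosses 180°.
Leg 5: +42.8° → +50.5°, shortest Δλ = 7.7° (east) — does not cross 180°.
Total crossings: 1.

1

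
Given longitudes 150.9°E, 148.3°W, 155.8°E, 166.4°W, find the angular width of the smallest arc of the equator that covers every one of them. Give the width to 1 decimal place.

Sort the longitudes: -166.4°, -148.3°, +150.9°, +155.8°.
Eastward gaps between consecutive values (wrapping around): 18.1°, 299.2°, 4.9°, 37.8°.
Largest gap = 299.2° ⇒ minimal covering band is its complement: 360° − 299.2° = 60.8°.
Band runs from +150.9° eastward to -148.3°, crossing the antimeridian.

60.8°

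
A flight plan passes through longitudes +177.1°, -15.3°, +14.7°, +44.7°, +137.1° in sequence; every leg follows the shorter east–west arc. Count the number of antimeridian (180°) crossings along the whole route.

1

Leg 1: +177.1° → -15.3°, shortest Δλ = 167.6° (east) — crosses 180°.
Leg 2: -15.3° → +14.7°, shortest Δλ = 30.0° (east) — does not cross 180°.
Leg 3: +14.7° → +44.7°, shortest Δλ = 30.0° (east) — does not cross 180°.
Leg 4: +44.7° → +137.1°, shortest Δλ = 92.4° (east) — does not cross 180°.
Total crossings: 1.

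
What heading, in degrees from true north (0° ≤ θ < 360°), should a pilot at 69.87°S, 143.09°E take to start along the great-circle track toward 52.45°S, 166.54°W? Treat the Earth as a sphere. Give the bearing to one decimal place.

Δλ = -166.54 − 143.09 = -309.63°; wrapped into (−180°, 180°]: 50.37°.
θ = atan2( sin Δλ · cos φ₂ , cos φ₁ · sin φ₂ − sin φ₁ · cos φ₂ · cos Δλ )
  = atan2(0.46939, 0.09213) = 78.895° → normalised to [0°, 360°): 78.895°.

78.9°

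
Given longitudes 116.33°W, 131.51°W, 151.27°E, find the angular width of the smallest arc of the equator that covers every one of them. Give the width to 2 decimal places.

Sort the longitudes: -131.51°, -116.33°, +151.27°.
Eastward gaps between consecutive values (wrapping around): 15.18°, 267.60°, 77.22°.
Largest gap = 267.60° ⇒ minimal covering band is its complement: 360° − 267.60° = 92.40°.
Band runs from +151.27° eastward to -116.33°, crossing the antimeridian.

92.40°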